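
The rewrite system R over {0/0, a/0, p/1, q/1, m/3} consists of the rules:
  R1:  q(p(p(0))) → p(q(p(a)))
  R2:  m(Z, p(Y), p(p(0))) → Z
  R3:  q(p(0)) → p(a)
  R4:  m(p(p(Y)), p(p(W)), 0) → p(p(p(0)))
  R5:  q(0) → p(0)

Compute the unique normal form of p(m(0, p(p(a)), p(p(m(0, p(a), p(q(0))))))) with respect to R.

p(0)

1. p(m(0, p(p(a)), p(p(m(0, p(a), p(q(0)))))))  →  p(m(0, p(p(a)), p(p(m(0, p(a), p(p(0)))))))   [R5 at 1.3.1.1.3.1]
2. p(m(0, p(p(a)), p(p(m(0, p(a), p(p(0)))))))  →  p(m(0, p(p(a)), p(p(0))))   [R2 at 1.3.1.1]
3. p(m(0, p(p(a)), p(p(0))))  →  p(0)   [R2 at 1]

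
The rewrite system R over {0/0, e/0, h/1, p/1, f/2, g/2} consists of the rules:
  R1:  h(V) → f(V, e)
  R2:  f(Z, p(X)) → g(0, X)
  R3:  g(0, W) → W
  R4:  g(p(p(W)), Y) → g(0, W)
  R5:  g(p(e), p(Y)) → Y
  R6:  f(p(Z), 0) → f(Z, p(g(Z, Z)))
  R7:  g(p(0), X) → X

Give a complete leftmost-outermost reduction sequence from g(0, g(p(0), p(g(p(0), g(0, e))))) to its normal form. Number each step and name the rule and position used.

1. g(0, g(p(0), p(g(p(0), g(0, e)))))  →  g(p(0), p(g(p(0), g(0, e))))   [R3 at ε]
2. g(p(0), p(g(p(0), g(0, e))))  →  p(g(p(0), g(0, e)))   [R7 at ε]
3. p(g(p(0), g(0, e)))  →  p(g(0, e))   [R7 at 1]
4. p(g(0, e))  →  p(e)   [R3 at 1]

p(e)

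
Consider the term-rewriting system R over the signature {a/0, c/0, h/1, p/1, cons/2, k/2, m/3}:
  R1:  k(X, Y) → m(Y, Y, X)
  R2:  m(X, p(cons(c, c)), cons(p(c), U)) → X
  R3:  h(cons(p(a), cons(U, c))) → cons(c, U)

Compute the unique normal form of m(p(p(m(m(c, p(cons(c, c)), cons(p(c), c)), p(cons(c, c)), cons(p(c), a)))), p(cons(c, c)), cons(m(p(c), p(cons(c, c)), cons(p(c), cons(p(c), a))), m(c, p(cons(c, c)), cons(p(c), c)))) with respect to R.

p(p(c))

1. m(p(p(m(m(c, p(cons(c, c)), cons(p(c), c)), p(cons(c, c)), cons(p(c), a)))), p(cons(c, c)), cons(m(p(c), p(cons(c, c)), cons(p(c), cons(p(c), a))), m(c, p(cons(c, c)), cons(p(c), c))))  →  m(p(p(m(c, p(cons(c, c)), cons(p(c), c)))), p(cons(c, c)), cons(m(p(c), p(cons(c, c)), cons(p(c), cons(p(c), a))), m(c, p(cons(c, c)), cons(p(c), c))))   [R2 at 1.1.1]
2. m(p(p(m(c, p(cons(c, c)), cons(p(c), c)))), p(cons(c, c)), cons(m(p(c), p(cons(c, c)), cons(p(c), cons(p(c), a))), m(c, p(cons(c, c)), cons(p(c), c))))  →  m(p(p(c)), p(cons(c, c)), cons(m(p(c), p(cons(c, c)), cons(p(c), cons(p(c), a))), m(c, p(cons(c, c)), cons(p(c), c))))   [R2 at 1.1.1]
3. m(p(p(c)), p(cons(c, c)), cons(m(p(c), p(cons(c, c)), cons(p(c), cons(p(c), a))), m(c, p(cons(c, c)), cons(p(c), c))))  →  m(p(p(c)), p(cons(c, c)), cons(p(c), m(c, p(cons(c, c)), cons(p(c), c))))   [R2 at 3.1]
4. m(p(p(c)), p(cons(c, c)), cons(p(c), m(c, p(cons(c, c)), cons(p(c), c))))  →  p(p(c))   [R2 at ε]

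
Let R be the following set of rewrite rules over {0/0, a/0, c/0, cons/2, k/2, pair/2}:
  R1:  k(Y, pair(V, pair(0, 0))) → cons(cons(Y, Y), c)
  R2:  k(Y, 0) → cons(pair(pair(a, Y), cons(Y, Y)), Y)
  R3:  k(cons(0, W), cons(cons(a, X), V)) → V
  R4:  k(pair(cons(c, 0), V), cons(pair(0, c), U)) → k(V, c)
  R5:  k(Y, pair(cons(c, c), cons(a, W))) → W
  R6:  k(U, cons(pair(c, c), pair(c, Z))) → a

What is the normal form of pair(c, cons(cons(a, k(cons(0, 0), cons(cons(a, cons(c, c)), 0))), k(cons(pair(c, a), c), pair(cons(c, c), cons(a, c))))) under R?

1. pair(c, cons(cons(a, k(cons(0, 0), cons(cons(a, cons(c, c)), 0))), k(cons(pair(c, a), c), pair(cons(c, c), cons(a, c)))))  →  pair(c, cons(cons(a, 0), k(cons(pair(c, a), c), pair(cons(c, c), cons(a, c)))))   [R3 at 2.1.2]
2. pair(c, cons(cons(a, 0), k(cons(pair(c, a), c), pair(cons(c, c), cons(a, c)))))  →  pair(c, cons(cons(a, 0), c))   [R5 at 2.2]

pair(c, cons(cons(a, 0), c))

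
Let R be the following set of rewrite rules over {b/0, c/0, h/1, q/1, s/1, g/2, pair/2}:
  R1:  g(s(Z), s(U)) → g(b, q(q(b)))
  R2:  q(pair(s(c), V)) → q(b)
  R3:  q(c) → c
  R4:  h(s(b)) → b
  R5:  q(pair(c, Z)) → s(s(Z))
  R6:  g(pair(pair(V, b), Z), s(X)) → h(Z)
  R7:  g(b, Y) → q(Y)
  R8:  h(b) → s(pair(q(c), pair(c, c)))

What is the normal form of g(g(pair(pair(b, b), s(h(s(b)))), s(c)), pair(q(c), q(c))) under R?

1. g(g(pair(pair(b, b), s(h(s(b)))), s(c)), pair(q(c), q(c)))  →  g(h(s(h(s(b)))), pair(q(c), q(c)))   [R6 at 1]
2. g(h(s(h(s(b)))), pair(q(c), q(c)))  →  g(h(s(b)), pair(q(c), q(c)))   [R4 at 1.1.1]
3. g(h(s(b)), pair(q(c), q(c)))  →  g(b, pair(q(c), q(c)))   [R4 at 1]
4. g(b, pair(q(c), q(c)))  →  q(pair(q(c), q(c)))   [R7 at ε]
5. q(pair(q(c), q(c)))  →  q(pair(c, q(c)))   [R3 at 1.1]
6. q(pair(c, q(c)))  →  s(s(q(c)))   [R5 at ε]
7. s(s(q(c)))  →  s(s(c))   [R3 at 1.1]

s(s(c))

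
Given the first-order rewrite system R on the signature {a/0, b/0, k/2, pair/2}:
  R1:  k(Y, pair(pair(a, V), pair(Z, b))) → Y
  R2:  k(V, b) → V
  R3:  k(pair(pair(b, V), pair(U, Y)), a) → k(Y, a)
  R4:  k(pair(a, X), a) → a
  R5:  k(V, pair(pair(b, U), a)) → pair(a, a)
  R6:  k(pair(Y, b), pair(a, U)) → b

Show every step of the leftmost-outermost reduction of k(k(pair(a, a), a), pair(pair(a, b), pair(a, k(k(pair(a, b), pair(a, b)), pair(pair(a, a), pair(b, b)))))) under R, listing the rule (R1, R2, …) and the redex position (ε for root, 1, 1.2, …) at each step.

a

1. k(k(pair(a, a), a), pair(pair(a, b), pair(a, k(k(pair(a, b), pair(a, b)), pair(pair(a, a), pair(b, b))))))  →  k(a, pair(pair(a, b), pair(a, k(k(pair(a, b), pair(a, b)), pair(pair(a, a), pair(b, b))))))   [R4 at 1]
2. k(a, pair(pair(a, b), pair(a, k(k(pair(a, b), pair(a, b)), pair(pair(a, a), pair(b, b))))))  →  k(a, pair(pair(a, b), pair(a, k(pair(a, b), pair(a, b)))))   [R1 at 2.2.2]
3. k(a, pair(pair(a, b), pair(a, k(pair(a, b), pair(a, b)))))  →  k(a, pair(pair(a, b), pair(a, b)))   [R6 at 2.2.2]
4. k(a, pair(pair(a, b), pair(a, b)))  →  a   [R1 at ε]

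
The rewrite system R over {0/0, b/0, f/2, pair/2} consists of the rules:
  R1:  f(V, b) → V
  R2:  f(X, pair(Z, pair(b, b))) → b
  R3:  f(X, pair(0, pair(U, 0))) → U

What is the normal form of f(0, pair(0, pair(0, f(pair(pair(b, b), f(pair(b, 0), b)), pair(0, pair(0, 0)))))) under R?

0

1. f(0, pair(0, pair(0, f(pair(pair(b, b), f(pair(b, 0), b)), pair(0, pair(0, 0))))))  →  f(0, pair(0, pair(0, 0)))   [R3 at 2.2.2]
2. f(0, pair(0, pair(0, 0)))  →  0   [R3 at ε]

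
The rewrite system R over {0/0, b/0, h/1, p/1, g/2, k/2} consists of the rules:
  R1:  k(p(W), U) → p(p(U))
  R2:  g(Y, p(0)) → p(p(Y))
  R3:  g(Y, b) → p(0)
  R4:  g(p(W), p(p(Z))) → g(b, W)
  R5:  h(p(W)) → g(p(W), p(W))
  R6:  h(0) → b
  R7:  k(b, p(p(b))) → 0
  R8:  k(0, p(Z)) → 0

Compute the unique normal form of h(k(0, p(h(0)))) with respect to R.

1. h(k(0, p(h(0))))  →  h(0)   [R8 at 1]
2. h(0)  →  b   [R6 at ε]

b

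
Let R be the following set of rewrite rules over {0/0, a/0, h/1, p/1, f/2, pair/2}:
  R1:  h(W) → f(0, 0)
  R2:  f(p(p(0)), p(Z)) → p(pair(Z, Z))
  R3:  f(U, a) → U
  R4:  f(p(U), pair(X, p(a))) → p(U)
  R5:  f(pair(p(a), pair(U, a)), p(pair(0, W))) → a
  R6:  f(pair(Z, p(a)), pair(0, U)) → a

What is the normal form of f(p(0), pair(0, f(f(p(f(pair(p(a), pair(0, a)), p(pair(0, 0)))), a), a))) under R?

1. f(p(0), pair(0, f(f(p(f(pair(p(a), pair(0, a)), p(pair(0, 0)))), a), a)))  →  f(p(0), pair(0, f(p(f(pair(p(a), pair(0, a)), p(pair(0, 0)))), a)))   [R3 at 2.2]
2. f(p(0), pair(0, f(p(f(pair(p(a), pair(0, a)), p(pair(0, 0)))), a)))  →  f(p(0), pair(0, p(f(pair(p(a), pair(0, a)), p(pair(0, 0))))))   [R3 at 2.2]
3. f(p(0), pair(0, p(f(pair(p(a), pair(0, a)), p(pair(0, 0))))))  →  f(p(0), pair(0, p(a)))   [R5 at 2.2.1]
4. f(p(0), pair(0, p(a)))  →  p(0)   [R4 at ε]

p(0)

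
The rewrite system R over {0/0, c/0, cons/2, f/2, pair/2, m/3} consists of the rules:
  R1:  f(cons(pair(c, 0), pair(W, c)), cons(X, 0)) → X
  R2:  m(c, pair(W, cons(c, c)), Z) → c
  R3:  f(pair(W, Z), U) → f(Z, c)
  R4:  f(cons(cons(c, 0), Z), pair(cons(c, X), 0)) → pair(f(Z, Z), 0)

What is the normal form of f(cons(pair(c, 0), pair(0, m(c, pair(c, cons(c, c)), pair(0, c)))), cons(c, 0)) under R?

c

1. f(cons(pair(c, 0), pair(0, m(c, pair(c, cons(c, c)), pair(0, c)))), cons(c, 0))  →  f(cons(pair(c, 0), pair(0, c)), cons(c, 0))   [R2 at 1.2.2]
2. f(cons(pair(c, 0), pair(0, c)), cons(c, 0))  →  c   [R1 at ε]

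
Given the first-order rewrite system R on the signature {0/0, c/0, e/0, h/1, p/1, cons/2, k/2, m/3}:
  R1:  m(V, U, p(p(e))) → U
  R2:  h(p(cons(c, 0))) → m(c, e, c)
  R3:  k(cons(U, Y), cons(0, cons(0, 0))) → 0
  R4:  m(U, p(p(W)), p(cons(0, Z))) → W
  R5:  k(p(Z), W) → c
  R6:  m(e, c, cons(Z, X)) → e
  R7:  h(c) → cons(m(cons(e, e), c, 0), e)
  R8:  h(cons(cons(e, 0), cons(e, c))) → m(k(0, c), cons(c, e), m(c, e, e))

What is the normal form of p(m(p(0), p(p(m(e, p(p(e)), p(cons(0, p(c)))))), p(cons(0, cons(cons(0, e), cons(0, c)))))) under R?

p(e)

1. p(m(p(0), p(p(m(e, p(p(e)), p(cons(0, p(c)))))), p(cons(0, cons(cons(0, e), cons(0, c))))))  →  p(m(e, p(p(e)), p(cons(0, p(c)))))   [R4 at 1]
2. p(m(e, p(p(e)), p(cons(0, p(c)))))  →  p(e)   [R4 at 1]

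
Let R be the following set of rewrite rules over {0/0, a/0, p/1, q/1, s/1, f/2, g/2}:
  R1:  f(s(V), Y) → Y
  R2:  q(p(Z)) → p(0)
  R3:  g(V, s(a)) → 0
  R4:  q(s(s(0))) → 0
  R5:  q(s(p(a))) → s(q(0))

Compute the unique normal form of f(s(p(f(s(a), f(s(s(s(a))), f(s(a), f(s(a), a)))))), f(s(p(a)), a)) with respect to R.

a

1. f(s(p(f(s(a), f(s(s(s(a))), f(s(a), f(s(a), a)))))), f(s(p(a)), a))  →  f(s(p(a)), a)   [R1 at ε]
2. f(s(p(a)), a)  →  a   [R1 at ε]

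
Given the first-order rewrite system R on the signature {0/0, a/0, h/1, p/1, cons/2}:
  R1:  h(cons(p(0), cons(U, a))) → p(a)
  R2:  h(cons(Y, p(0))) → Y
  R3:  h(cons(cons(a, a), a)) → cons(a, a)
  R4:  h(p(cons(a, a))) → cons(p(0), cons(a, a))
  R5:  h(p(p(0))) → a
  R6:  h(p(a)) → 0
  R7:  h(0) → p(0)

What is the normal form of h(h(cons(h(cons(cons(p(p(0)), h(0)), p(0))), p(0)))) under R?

p(p(0))

1. h(h(cons(h(cons(cons(p(p(0)), h(0)), p(0))), p(0))))  →  h(h(cons(cons(p(p(0)), h(0)), p(0))))   [R2 at 1]
2. h(h(cons(cons(p(p(0)), h(0)), p(0))))  →  h(cons(p(p(0)), h(0)))   [R2 at 1]
3. h(cons(p(p(0)), h(0)))  →  h(cons(p(p(0)), p(0)))   [R7 at 1.2]
4. h(cons(p(p(0)), p(0)))  →  p(p(0))   [R2 at ε]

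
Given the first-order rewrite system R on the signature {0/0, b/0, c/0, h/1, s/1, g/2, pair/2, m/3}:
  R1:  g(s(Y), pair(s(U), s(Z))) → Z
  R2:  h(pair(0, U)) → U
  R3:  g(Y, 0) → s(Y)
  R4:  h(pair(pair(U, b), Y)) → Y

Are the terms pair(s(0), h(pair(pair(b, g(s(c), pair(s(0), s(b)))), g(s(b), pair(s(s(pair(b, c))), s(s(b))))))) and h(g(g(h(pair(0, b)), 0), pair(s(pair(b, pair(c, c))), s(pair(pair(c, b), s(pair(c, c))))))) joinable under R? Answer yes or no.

Reduce t₁ = pair(s(0), h(pair(pair(b, g(s(c), pair(s(0), s(b)))), g(s(b), pair(s(s(pair(b, c))), s(s(b))))))):
1. pair(s(0), h(pair(pair(b, g(s(c), pair(s(0), s(b)))), g(s(b), pair(s(s(pair(b, c))), s(s(b)))))))  →  pair(s(0), h(pair(pair(b, b), g(s(b), pair(s(s(pair(b, c))), s(s(b)))))))   [R1 at 2.1.1.2]
2. pair(s(0), h(pair(pair(b, b), g(s(b), pair(s(s(pair(b, c))), s(s(b)))))))  →  pair(s(0), g(s(b), pair(s(s(pair(b, c))), s(s(b)))))   [R4 at 2]
3. pair(s(0), g(s(b), pair(s(s(pair(b, c))), s(s(b)))))  →  pair(s(0), s(b))   [R1 at 2]

Reduce t₂ = h(g(g(h(pair(0, b)), 0), pair(s(pair(b, pair(c, c))), s(pair(pair(c, b), s(pair(c, c))))))):
1. h(g(g(h(pair(0, b)), 0), pair(s(pair(b, pair(c, c))), s(pair(pair(c, b), s(pair(c, c)))))))  →  h(g(s(h(pair(0, b))), pair(s(pair(b, pair(c, c))), s(pair(pair(c, b), s(pair(c, c)))))))   [R3 at 1.1]
2. h(g(s(h(pair(0, b))), pair(s(pair(b, pair(c, c))), s(pair(pair(c, b), s(pair(c, c)))))))  →  h(pair(pair(c, b), s(pair(c, c))))   [R1 at 1]
3. h(pair(pair(c, b), s(pair(c, c))))  →  s(pair(c, c))   [R4 at ε]

no — NF(t₁) = pair(s(0), s(b)), NF(t₂) = s(pair(c, c))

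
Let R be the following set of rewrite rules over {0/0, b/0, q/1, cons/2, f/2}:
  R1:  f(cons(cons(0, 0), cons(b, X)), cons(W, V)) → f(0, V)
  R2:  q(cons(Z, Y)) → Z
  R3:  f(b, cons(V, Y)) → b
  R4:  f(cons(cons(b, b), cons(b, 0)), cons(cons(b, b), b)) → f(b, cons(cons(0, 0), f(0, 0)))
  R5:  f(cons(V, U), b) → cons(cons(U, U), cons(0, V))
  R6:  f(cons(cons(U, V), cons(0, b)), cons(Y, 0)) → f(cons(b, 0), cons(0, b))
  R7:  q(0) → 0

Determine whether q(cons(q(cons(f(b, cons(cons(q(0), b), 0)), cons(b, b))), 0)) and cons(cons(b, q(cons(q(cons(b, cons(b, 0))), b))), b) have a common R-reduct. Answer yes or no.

no — NF(t₁) = b, NF(t₂) = cons(cons(b, b), b)

Reduce t₁ = q(cons(q(cons(f(b, cons(cons(q(0), b), 0)), cons(b, b))), 0)):
1. q(cons(q(cons(f(b, cons(cons(q(0), b), 0)), cons(b, b))), 0))  →  q(cons(f(b, cons(cons(q(0), b), 0)), cons(b, b)))   [R2 at ε]
2. q(cons(f(b, cons(cons(q(0), b), 0)), cons(b, b)))  →  f(b, cons(cons(q(0), b), 0))   [R2 at ε]
3. f(b, cons(cons(q(0), b), 0))  →  b   [R3 at ε]

Reduce t₂ = cons(cons(b, q(cons(q(cons(b, cons(b, 0))), b))), b):
1. cons(cons(b, q(cons(q(cons(b, cons(b, 0))), b))), b)  →  cons(cons(b, q(cons(b, cons(b, 0)))), b)   [R2 at 1.2]
2. cons(cons(b, q(cons(b, cons(b, 0)))), b)  →  cons(cons(b, b), b)   [R2 at 1.2]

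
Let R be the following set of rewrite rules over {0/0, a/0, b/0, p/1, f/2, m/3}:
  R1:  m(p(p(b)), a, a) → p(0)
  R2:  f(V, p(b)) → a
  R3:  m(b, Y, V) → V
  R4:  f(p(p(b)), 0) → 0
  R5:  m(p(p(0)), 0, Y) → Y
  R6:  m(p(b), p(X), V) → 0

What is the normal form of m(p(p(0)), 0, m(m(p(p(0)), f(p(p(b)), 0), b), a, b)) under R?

b

1. m(p(p(0)), 0, m(m(p(p(0)), f(p(p(b)), 0), b), a, b))  →  m(m(p(p(0)), f(p(p(b)), 0), b), a, b)   [R5 at ε]
2. m(m(p(p(0)), f(p(p(b)), 0), b), a, b)  →  m(m(p(p(0)), 0, b), a, b)   [R4 at 1.2]
3. m(m(p(p(0)), 0, b), a, b)  →  m(b, a, b)   [R5 at 1]
4. m(b, a, b)  →  b   [R3 at ε]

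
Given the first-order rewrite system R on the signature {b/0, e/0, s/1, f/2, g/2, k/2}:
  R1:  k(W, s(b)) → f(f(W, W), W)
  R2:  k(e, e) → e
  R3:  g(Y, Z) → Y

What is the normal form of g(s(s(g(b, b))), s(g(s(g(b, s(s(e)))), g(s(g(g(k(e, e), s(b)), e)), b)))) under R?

1. g(s(s(g(b, b))), s(g(s(g(b, s(s(e)))), g(s(g(g(k(e, e), s(b)), e)), b))))  →  s(s(g(b, b)))   [R3 at ε]
2. s(s(g(b, b)))  →  s(s(b))   [R3 at 1.1]

s(s(b))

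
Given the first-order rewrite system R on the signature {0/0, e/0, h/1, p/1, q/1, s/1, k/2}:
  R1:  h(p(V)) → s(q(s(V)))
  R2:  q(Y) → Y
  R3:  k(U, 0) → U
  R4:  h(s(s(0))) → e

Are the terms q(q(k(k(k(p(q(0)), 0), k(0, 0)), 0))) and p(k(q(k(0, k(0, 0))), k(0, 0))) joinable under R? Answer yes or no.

Reduce t₁ = q(q(k(k(k(p(q(0)), 0), k(0, 0)), 0))):
1. q(q(k(k(k(p(q(0)), 0), k(0, 0)), 0)))  →  q(k(k(k(p(q(0)), 0), k(0, 0)), 0))   [R2 at ε]
2. q(k(k(k(p(q(0)), 0), k(0, 0)), 0))  →  k(k(k(p(q(0)), 0), k(0, 0)), 0)   [R2 at ε]
3. k(k(k(p(q(0)), 0), k(0, 0)), 0)  →  k(k(p(q(0)), 0), k(0, 0))   [R3 at ε]
4. k(k(p(q(0)), 0), k(0, 0))  →  k(p(q(0)), k(0, 0))   [R3 at 1]
5. k(p(q(0)), k(0, 0))  →  k(p(0), k(0, 0))   [R2 at 1.1]
6. k(p(0), k(0, 0))  →  k(p(0), 0)   [R3 at 2]
7. k(p(0), 0)  →  p(0)   [R3 at ε]

Reduce t₂ = p(k(q(k(0, k(0, 0))), k(0, 0))):
1. p(k(q(k(0, k(0, 0))), k(0, 0)))  →  p(k(k(0, k(0, 0)), k(0, 0)))   [R2 at 1.1]
2. p(k(k(0, k(0, 0)), k(0, 0)))  →  p(k(k(0, 0), k(0, 0)))   [R3 at 1.1.2]
3. p(k(k(0, 0), k(0, 0)))  →  p(k(0, k(0, 0)))   [R3 at 1.1]
4. p(k(0, k(0, 0)))  →  p(k(0, 0))   [R3 at 1.2]
5. p(k(0, 0))  →  p(0)   [R3 at 1]

yes — NF(t₁) = p(0), NF(t₂) = p(0)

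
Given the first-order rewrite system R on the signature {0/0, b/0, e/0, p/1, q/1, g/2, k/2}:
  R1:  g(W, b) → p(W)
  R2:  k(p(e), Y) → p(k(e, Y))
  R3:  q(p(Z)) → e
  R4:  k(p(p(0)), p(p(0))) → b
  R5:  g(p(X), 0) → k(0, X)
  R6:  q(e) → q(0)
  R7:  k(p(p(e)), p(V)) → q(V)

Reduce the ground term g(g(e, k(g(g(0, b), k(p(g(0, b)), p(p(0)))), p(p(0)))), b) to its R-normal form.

1. g(g(e, k(g(g(0, b), k(p(g(0, b)), p(p(0)))), p(p(0)))), b)  →  p(g(e, k(g(g(0, b), k(p(g(0, b)), p(p(0)))), p(p(0)))))   [R1 at ε]
2. p(g(e, k(g(g(0, b), k(p(g(0, b)), p(p(0)))), p(p(0)))))  →  p(g(e, k(g(p(0), k(p(g(0, b)), p(p(0)))), p(p(0)))))   [R1 at 1.2.1.1]
3. p(g(e, k(g(p(0), k(p(g(0, b)), p(p(0)))), p(p(0)))))  →  p(g(e, k(g(p(0), k(p(p(0)), p(p(0)))), p(p(0)))))   [R1 at 1.2.1.2.1.1]
4. p(g(e, k(g(p(0), k(p(p(0)), p(p(0)))), p(p(0)))))  →  p(g(e, k(g(p(0), b), p(p(0)))))   [R4 at 1.2.1.2]
5. p(g(e, k(g(p(0), b), p(p(0)))))  →  p(g(e, k(p(p(0)), p(p(0)))))   [R1 at 1.2.1]
6. p(g(e, k(p(p(0)), p(p(0)))))  →  p(g(e, b))   [R4 at 1.2]
7. p(g(e, b))  →  p(p(e))   [R1 at 1]

p(p(e))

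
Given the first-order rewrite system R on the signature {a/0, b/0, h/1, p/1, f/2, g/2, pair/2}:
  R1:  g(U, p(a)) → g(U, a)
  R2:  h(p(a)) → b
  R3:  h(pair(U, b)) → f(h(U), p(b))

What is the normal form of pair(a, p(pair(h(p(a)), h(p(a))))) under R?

1. pair(a, p(pair(h(p(a)), h(p(a)))))  →  pair(a, p(pair(b, h(p(a)))))   [R2 at 2.1.1]
2. pair(a, p(pair(b, h(p(a)))))  →  pair(a, p(pair(b, b)))   [R2 at 2.1.2]

pair(a, p(pair(b, b)))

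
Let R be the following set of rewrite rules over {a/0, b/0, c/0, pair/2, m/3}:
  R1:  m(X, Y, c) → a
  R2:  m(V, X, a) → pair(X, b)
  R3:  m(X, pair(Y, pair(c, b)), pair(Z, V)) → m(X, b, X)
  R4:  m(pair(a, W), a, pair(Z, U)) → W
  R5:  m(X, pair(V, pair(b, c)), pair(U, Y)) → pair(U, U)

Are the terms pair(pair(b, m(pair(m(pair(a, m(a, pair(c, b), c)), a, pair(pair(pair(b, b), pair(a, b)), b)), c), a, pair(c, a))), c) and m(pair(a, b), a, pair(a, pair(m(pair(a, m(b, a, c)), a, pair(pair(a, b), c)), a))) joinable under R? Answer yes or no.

Reduce t₁ = pair(pair(b, m(pair(m(pair(a, m(a, pair(c, b), c)), a, pair(pair(pair(b, b), pair(a, b)), b)), c), a, pair(c, a))), c):
1. pair(pair(b, m(pair(m(pair(a, m(a, pair(c, b), c)), a, pair(pair(pair(b, b), pair(a, b)), b)), c), a, pair(c, a))), c)  →  pair(pair(b, m(pair(m(a, pair(c, b), c), c), a, pair(c, a))), c)   [R4 at 1.2.1.1]
2. pair(pair(b, m(pair(m(a, pair(c, b), c), c), a, pair(c, a))), c)  →  pair(pair(b, m(pair(a, c), a, pair(c, a))), c)   [R1 at 1.2.1.1]
3. pair(pair(b, m(pair(a, c), a, pair(c, a))), c)  →  pair(pair(b, c), c)   [R4 at 1.2]

Reduce t₂ = m(pair(a, b), a, pair(a, pair(m(pair(a, m(b, a, c)), a, pair(pair(a, b), c)), a))):
1. m(pair(a, b), a, pair(a, pair(m(pair(a, m(b, a, c)), a, pair(pair(a, b), c)), a)))  →  b   [R4 at ε]

no — NF(t₁) = pair(pair(b, c), c), NF(t₂) = b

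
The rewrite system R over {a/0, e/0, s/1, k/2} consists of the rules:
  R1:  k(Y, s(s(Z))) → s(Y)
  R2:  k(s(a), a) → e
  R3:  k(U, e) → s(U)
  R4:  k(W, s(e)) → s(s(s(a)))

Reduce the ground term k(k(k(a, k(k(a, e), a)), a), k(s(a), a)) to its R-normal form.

s(e)

1. k(k(k(a, k(k(a, e), a)), a), k(s(a), a))  →  k(k(k(a, k(s(a), a)), a), k(s(a), a))   [R3 at 1.1.2.1]
2. k(k(k(a, k(s(a), a)), a), k(s(a), a))  →  k(k(k(a, e), a), k(s(a), a))   [R2 at 1.1.2]
3. k(k(k(a, e), a), k(s(a), a))  →  k(k(s(a), a), k(s(a), a))   [R3 at 1.1]
4. k(k(s(a), a), k(s(a), a))  →  k(e, k(s(a), a))   [R2 at 1]
5. k(e, k(s(a), a))  →  k(e, e)   [R2 at 2]
6. k(e, e)  →  s(e)   [R3 at ε]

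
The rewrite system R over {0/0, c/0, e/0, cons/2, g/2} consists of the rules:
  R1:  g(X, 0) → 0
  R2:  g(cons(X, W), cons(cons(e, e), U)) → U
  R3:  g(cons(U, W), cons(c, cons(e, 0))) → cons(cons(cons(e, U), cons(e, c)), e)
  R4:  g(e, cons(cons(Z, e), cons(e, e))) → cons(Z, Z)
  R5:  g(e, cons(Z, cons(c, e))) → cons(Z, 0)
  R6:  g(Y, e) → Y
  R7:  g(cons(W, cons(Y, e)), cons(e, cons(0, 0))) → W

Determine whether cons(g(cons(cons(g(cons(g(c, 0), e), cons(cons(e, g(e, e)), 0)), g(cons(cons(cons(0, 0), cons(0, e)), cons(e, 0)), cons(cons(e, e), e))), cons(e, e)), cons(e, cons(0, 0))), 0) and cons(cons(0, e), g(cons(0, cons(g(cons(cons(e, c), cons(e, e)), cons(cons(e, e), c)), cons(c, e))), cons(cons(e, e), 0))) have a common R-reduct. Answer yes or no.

yes — NF(t₁) = cons(cons(0, e), 0), NF(t₂) = cons(cons(0, e), 0)

Reduce t₁ = cons(g(cons(cons(g(cons(g(c, 0), e), cons(cons(e, g(e, e)), 0)), g(cons(cons(cons(0, 0), cons(0, e)), cons(e, 0)), cons(cons(e, e), e))), cons(e, e)), cons(e, cons(0, 0))), 0):
1. cons(g(cons(cons(g(cons(g(c, 0), e), cons(cons(e, g(e, e)), 0)), g(cons(cons(cons(0, 0), cons(0, e)), cons(e, 0)), cons(cons(e, e), e))), cons(e, e)), cons(e, cons(0, 0))), 0)  →  cons(cons(g(cons(g(c, 0), e), cons(cons(e, g(e, e)), 0)), g(cons(cons(cons(0, 0), cons(0, e)), cons(e, 0)), cons(cons(e, e), e))), 0)   [R7 at 1]
2. cons(cons(g(cons(g(c, 0), e), cons(cons(e, g(e, e)), 0)), g(cons(cons(cons(0, 0), cons(0, e)), cons(e, 0)), cons(cons(e, e), e))), 0)  →  cons(cons(g(cons(0, e), cons(cons(e, g(e, e)), 0)), g(cons(cons(cons(0, 0), cons(0, e)), cons(e, 0)), cons(cons(e, e), e))), 0)   [R1 at 1.1.1.1]
3. cons(cons(g(cons(0, e), cons(cons(e, g(e, e)), 0)), g(cons(cons(cons(0, 0), cons(0, e)), cons(e, 0)), cons(cons(e, e), e))), 0)  →  cons(cons(g(cons(0, e), cons(cons(e, e), 0)), g(cons(cons(cons(0, 0), cons(0, e)), cons(e, 0)), cons(cons(e, e), e))), 0)   [R6 at 1.1.2.1.2]
4. cons(cons(g(cons(0, e), cons(cons(e, e), 0)), g(cons(cons(cons(0, 0), cons(0, e)), cons(e, 0)), cons(cons(e, e), e))), 0)  →  cons(cons(0, g(cons(cons(cons(0, 0), cons(0, e)), cons(e, 0)), cons(cons(e, e), e))), 0)   [R2 at 1.1]
5. cons(cons(0, g(cons(cons(cons(0, 0), cons(0, e)), cons(e, 0)), cons(cons(e, e), e))), 0)  →  cons(cons(0, e), 0)   [R2 at 1.2]

Reduce t₂ = cons(cons(0, e), g(cons(0, cons(g(cons(cons(e, c), cons(e, e)), cons(cons(e, e), c)), cons(c, e))), cons(cons(e, e), 0))):
1. cons(cons(0, e), g(cons(0, cons(g(cons(cons(e, c), cons(e, e)), cons(cons(e, e), c)), cons(c, e))), cons(cons(e, e), 0)))  →  cons(cons(0, e), 0)   [R2 at 2]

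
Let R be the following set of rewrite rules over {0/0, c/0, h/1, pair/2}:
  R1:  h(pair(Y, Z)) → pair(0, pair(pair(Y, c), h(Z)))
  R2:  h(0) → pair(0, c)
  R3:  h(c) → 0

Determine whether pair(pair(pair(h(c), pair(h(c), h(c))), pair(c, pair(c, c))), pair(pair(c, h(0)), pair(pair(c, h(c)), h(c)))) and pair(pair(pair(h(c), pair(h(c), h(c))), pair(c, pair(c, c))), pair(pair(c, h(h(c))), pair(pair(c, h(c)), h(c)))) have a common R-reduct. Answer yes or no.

yes — NF(t₁) = pair(pair(pair(0, pair(0, 0)), pair(c, pair(c, c))), pair(pair(c, pair(0, c)), pair(pair(c, 0), 0))), NF(t₂) = pair(pair(pair(0, pair(0, 0)), pair(c, pair(c, c))), pair(pair(c, pair(0, c)), pair(pair(c, 0), 0)))

Reduce t₁ = pair(pair(pair(h(c), pair(h(c), h(c))), pair(c, pair(c, c))), pair(pair(c, h(0)), pair(pair(c, h(c)), h(c)))):
1. pair(pair(pair(h(c), pair(h(c), h(c))), pair(c, pair(c, c))), pair(pair(c, h(0)), pair(pair(c, h(c)), h(c))))  →  pair(pair(pair(0, pair(h(c), h(c))), pair(c, pair(c, c))), pair(pair(c, h(0)), pair(pair(c, h(c)), h(c))))   [R3 at 1.1.1]
2. pair(pair(pair(0, pair(h(c), h(c))), pair(c, pair(c, c))), pair(pair(c, h(0)), pair(pair(c, h(c)), h(c))))  →  pair(pair(pair(0, pair(0, h(c))), pair(c, pair(c, c))), pair(pair(c, h(0)), pair(pair(c, h(c)), h(c))))   [R3 at 1.1.2.1]
3. pair(pair(pair(0, pair(0, h(c))), pair(c, pair(c, c))), pair(pair(c, h(0)), pair(pair(c, h(c)), h(c))))  →  pair(pair(pair(0, pair(0, 0)), pair(c, pair(c, c))), pair(pair(c, h(0)), pair(pair(c, h(c)), h(c))))   [R3 at 1.1.2.2]
4. pair(pair(pair(0, pair(0, 0)), pair(c, pair(c, c))), pair(pair(c, h(0)), pair(pair(c, h(c)), h(c))))  →  pair(pair(pair(0, pair(0, 0)), pair(c, pair(c, c))), pair(pair(c, pair(0, c)), pair(pair(c, h(c)), h(c))))   [R2 at 2.1.2]
5. pair(pair(pair(0, pair(0, 0)), pair(c, pair(c, c))), pair(pair(c, pair(0, c)), pair(pair(c, h(c)), h(c))))  →  pair(pair(pair(0, pair(0, 0)), pair(c, pair(c, c))), pair(pair(c, pair(0, c)), pair(pair(c, 0), h(c))))   [R3 at 2.2.1.2]
6. pair(pair(pair(0, pair(0, 0)), pair(c, pair(c, c))), pair(pair(c, pair(0, c)), pair(pair(c, 0), h(c))))  →  pair(pair(pair(0, pair(0, 0)), pair(c, pair(c, c))), pair(pair(c, pair(0, c)), pair(pair(c, 0), 0)))   [R3 at 2.2.2]

Reduce t₂ = pair(pair(pair(h(c), pair(h(c), h(c))), pair(c, pair(c, c))), pair(pair(c, h(h(c))), pair(pair(c, h(c)), h(c)))):
1. pair(pair(pair(h(c), pair(h(c), h(c))), pair(c, pair(c, c))), pair(pair(c, h(h(c))), pair(pair(c, h(c)), h(c))))  →  pair(pair(pair(0, pair(h(c), h(c))), pair(c, pair(c, c))), pair(pair(c, h(h(c))), pair(pair(c, h(c)), h(c))))   [R3 at 1.1.1]
2. pair(pair(pair(0, pair(h(c), h(c))), pair(c, pair(c, c))), pair(pair(c, h(h(c))), pair(pair(c, h(c)), h(c))))  →  pair(pair(pair(0, pair(0, h(c))), pair(c, pair(c, c))), pair(pair(c, h(h(c))), pair(pair(c, h(c)), h(c))))   [R3 at 1.1.2.1]
3. pair(pair(pair(0, pair(0, h(c))), pair(c, pair(c, c))), pair(pair(c, h(h(c))), pair(pair(c, h(c)), h(c))))  →  pair(pair(pair(0, pair(0, 0)), pair(c, pair(c, c))), pair(pair(c, h(h(c))), pair(pair(c, h(c)), h(c))))   [R3 at 1.1.2.2]
4. pair(pair(pair(0, pair(0, 0)), pair(c, pair(c, c))), pair(pair(c, h(h(c))), pair(pair(c, h(c)), h(c))))  →  pair(pair(pair(0, pair(0, 0)), pair(c, pair(c, c))), pair(pair(c, h(0)), pair(pair(c, h(c)), h(c))))   [R3 at 2.1.2.1]
5. pair(pair(pair(0, pair(0, 0)), pair(c, pair(c, c))), pair(pair(c, h(0)), pair(pair(c, h(c)), h(c))))  →  pair(pair(pair(0, pair(0, 0)), pair(c, pair(c, c))), pair(pair(c, pair(0, c)), pair(pair(c, h(c)), h(c))))   [R2 at 2.1.2]
6. pair(pair(pair(0, pair(0, 0)), pair(c, pair(c, c))), pair(pair(c, pair(0, c)), pair(pair(c, h(c)), h(c))))  →  pair(pair(pair(0, pair(0, 0)), pair(c, pair(c, c))), pair(pair(c, pair(0, c)), pair(pair(c, 0), h(c))))   [R3 at 2.2.1.2]
7. pair(pair(pair(0, pair(0, 0)), pair(c, pair(c, c))), pair(pair(c, pair(0, c)), pair(pair(c, 0), h(c))))  →  pair(pair(pair(0, pair(0, 0)), pair(c, pair(c, c))), pair(pair(c, pair(0, c)), pair(pair(c, 0), 0)))   [R3 at 2.2.2]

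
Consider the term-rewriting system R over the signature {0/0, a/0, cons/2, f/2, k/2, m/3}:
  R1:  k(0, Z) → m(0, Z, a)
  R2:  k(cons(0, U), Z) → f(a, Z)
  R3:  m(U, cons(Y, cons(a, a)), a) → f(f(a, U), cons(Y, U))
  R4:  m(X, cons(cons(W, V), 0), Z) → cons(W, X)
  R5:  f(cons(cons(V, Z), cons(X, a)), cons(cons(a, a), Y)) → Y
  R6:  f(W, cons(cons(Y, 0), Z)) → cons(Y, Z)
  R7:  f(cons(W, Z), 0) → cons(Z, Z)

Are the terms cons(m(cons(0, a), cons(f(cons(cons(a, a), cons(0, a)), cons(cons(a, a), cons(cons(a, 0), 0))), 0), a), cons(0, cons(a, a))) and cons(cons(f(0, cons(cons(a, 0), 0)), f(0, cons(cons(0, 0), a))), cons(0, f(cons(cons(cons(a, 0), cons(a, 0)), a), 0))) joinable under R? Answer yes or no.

Reduce t₁ = cons(m(cons(0, a), cons(f(cons(cons(a, a), cons(0, a)), cons(cons(a, a), cons(cons(a, 0), 0))), 0), a), cons(0, cons(a, a))):
1. cons(m(cons(0, a), cons(f(cons(cons(a, a), cons(0, a)), cons(cons(a, a), cons(cons(a, 0), 0))), 0), a), cons(0, cons(a, a)))  →  cons(m(cons(0, a), cons(cons(cons(a, 0), 0), 0), a), cons(0, cons(a, a)))   [R5 at 1.2.1]
2. cons(m(cons(0, a), cons(cons(cons(a, 0), 0), 0), a), cons(0, cons(a, a)))  →  cons(cons(cons(a, 0), cons(0, a)), cons(0, cons(a, a)))   [R4 at 1]

Reduce t₂ = cons(cons(f(0, cons(cons(a, 0), 0)), f(0, cons(cons(0, 0), a))), cons(0, f(cons(cons(cons(a, 0), cons(a, 0)), a), 0))):
1. cons(cons(f(0, cons(cons(a, 0), 0)), f(0, cons(cons(0, 0), a))), cons(0, f(cons(cons(cons(a, 0), cons(a, 0)), a), 0)))  →  cons(cons(cons(a, 0), f(0, cons(cons(0, 0), a))), cons(0, f(cons(cons(cons(a, 0), cons(a, 0)), a), 0)))   [R6 at 1.1]
2. cons(cons(cons(a, 0), f(0, cons(cons(0, 0), a))), cons(0, f(cons(cons(cons(a, 0), cons(a, 0)), a), 0)))  →  cons(cons(cons(a, 0), cons(0, a)), cons(0, f(cons(cons(cons(a, 0), cons(a, 0)), a), 0)))   [R6 at 1.2]
3. cons(cons(cons(a, 0), cons(0, a)), cons(0, f(cons(cons(cons(a, 0), cons(a, 0)), a), 0)))  →  cons(cons(cons(a, 0), cons(0, a)), cons(0, cons(a, a)))   [R7 at 2.2]

yes — NF(t₁) = cons(cons(cons(a, 0), cons(0, a)), cons(0, cons(a, a))), NF(t₂) = cons(cons(cons(a, 0), cons(0, a)), cons(0, cons(a, a)))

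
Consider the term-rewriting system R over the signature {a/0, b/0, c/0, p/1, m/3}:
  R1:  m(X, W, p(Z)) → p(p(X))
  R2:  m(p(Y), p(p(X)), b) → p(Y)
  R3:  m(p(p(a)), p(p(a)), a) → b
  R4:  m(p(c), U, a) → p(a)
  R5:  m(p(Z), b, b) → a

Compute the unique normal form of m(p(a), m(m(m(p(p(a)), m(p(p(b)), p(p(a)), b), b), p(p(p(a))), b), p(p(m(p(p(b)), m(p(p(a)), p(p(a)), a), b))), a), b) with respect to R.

a

1. m(p(a), m(m(m(p(p(a)), m(p(p(b)), p(p(a)), b), b), p(p(p(a))), b), p(p(m(p(p(b)), m(p(p(a)), p(p(a)), a), b))), a), b)  →  m(p(a), m(m(m(p(p(a)), p(p(b)), b), p(p(p(a))), b), p(p(m(p(p(b)), m(p(p(a)), p(p(a)), a), b))), a), b)   [R2 at 2.1.1.2]
2. m(p(a), m(m(m(p(p(a)), p(p(b)), b), p(p(p(a))), b), p(p(m(p(p(b)), m(p(p(a)), p(p(a)), a), b))), a), b)  →  m(p(a), m(m(p(p(a)), p(p(p(a))), b), p(p(m(p(p(b)), m(p(p(a)), p(p(a)), a), b))), a), b)   [R2 at 2.1.1]
3. m(p(a), m(m(p(p(a)), p(p(p(a))), b), p(p(m(p(p(b)), m(p(p(a)), p(p(a)), a), b))), a), b)  →  m(p(a), m(p(p(a)), p(p(m(p(p(b)), m(p(p(a)), p(p(a)), a), b))), a), b)   [R2 at 2.1]
4. m(p(a), m(p(p(a)), p(p(m(p(p(b)), m(p(p(a)), p(p(a)), a), b))), a), b)  →  m(p(a), m(p(p(a)), p(p(m(p(p(b)), b, b))), a), b)   [R3 at 2.2.1.1.2]
5. m(p(a), m(p(p(a)), p(p(m(p(p(b)), b, b))), a), b)  →  m(p(a), m(p(p(a)), p(p(a)), a), b)   [R5 at 2.2.1.1]
6. m(p(a), m(p(p(a)), p(p(a)), a), b)  →  m(p(a), b, b)   [R3 at 2]
7. m(p(a), b, b)  →  a   [R5 at ε]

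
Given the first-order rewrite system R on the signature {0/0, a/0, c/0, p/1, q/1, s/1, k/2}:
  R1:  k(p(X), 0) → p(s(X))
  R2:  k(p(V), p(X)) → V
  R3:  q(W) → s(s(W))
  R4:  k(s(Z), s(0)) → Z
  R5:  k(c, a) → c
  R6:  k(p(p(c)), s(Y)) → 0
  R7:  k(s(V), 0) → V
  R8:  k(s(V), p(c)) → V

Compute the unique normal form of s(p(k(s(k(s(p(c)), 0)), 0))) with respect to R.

s(p(p(c)))

1. s(p(k(s(k(s(p(c)), 0)), 0)))  →  s(p(k(s(p(c)), 0)))   [R7 at 1.1]
2. s(p(k(s(p(c)), 0)))  →  s(p(p(c)))   [R7 at 1.1]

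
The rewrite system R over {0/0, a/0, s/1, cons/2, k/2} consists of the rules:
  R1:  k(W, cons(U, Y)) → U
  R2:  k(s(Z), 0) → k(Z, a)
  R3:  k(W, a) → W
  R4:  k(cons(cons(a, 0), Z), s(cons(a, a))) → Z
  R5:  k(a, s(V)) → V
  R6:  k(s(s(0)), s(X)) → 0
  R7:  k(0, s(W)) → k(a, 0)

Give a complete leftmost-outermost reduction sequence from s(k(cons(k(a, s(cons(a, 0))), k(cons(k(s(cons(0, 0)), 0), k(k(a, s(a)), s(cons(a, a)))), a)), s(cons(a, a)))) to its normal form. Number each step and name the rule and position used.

s(cons(cons(0, 0), cons(a, a)))

1. s(k(cons(k(a, s(cons(a, 0))), k(cons(k(s(cons(0, 0)), 0), k(k(a, s(a)), s(cons(a, a)))), a)), s(cons(a, a))))  →  s(k(cons(cons(a, 0), k(cons(k(s(cons(0, 0)), 0), k(k(a, s(a)), s(cons(a, a)))), a)), s(cons(a, a))))   [R5 at 1.1.1]
2. s(k(cons(cons(a, 0), k(cons(k(s(cons(0, 0)), 0), k(k(a, s(a)), s(cons(a, a)))), a)), s(cons(a, a))))  →  s(k(cons(k(s(cons(0, 0)), 0), k(k(a, s(a)), s(cons(a, a)))), a))   [R4 at 1]
3. s(k(cons(k(s(cons(0, 0)), 0), k(k(a, s(a)), s(cons(a, a)))), a))  →  s(cons(k(s(cons(0, 0)), 0), k(k(a, s(a)), s(cons(a, a)))))   [R3 at 1]
4. s(cons(k(s(cons(0, 0)), 0), k(k(a, s(a)), s(cons(a, a)))))  →  s(cons(k(cons(0, 0), a), k(k(a, s(a)), s(cons(a, a)))))   [R2 at 1.1]
5. s(cons(k(cons(0, 0), a), k(k(a, s(a)), s(cons(a, a)))))  →  s(cons(cons(0, 0), k(k(a, s(a)), s(cons(a, a)))))   [R3 at 1.1]
6. s(cons(cons(0, 0), k(k(a, s(a)), s(cons(a, a)))))  →  s(cons(cons(0, 0), k(a, s(cons(a, a)))))   [R5 at 1.2.1]
7. s(cons(cons(0, 0), k(a, s(cons(a, a)))))  →  s(cons(cons(0, 0), cons(a, a)))   [R5 at 1.2]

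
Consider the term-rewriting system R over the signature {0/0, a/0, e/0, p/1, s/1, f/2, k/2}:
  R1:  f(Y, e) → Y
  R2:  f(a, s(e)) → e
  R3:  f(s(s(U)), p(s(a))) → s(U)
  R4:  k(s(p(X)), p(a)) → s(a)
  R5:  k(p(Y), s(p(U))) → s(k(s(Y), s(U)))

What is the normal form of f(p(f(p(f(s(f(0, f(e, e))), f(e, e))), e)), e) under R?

1. f(p(f(p(f(s(f(0, f(e, e))), f(e, e))), e)), e)  →  p(f(p(f(s(f(0, f(e, e))), f(e, e))), e))   [R1 at ε]
2. p(f(p(f(s(f(0, f(e, e))), f(e, e))), e))  →  p(p(f(s(f(0, f(e, e))), f(e, e))))   [R1 at 1]
3. p(p(f(s(f(0, f(e, e))), f(e, e))))  →  p(p(f(s(f(0, e)), f(e, e))))   [R1 at 1.1.1.1.2]
4. p(p(f(s(f(0, e)), f(e, e))))  →  p(p(f(s(0), f(e, e))))   [R1 at 1.1.1.1]
5. p(p(f(s(0), f(e, e))))  →  p(p(f(s(0), e)))   [R1 at 1.1.2]
6. p(p(f(s(0), e)))  →  p(p(s(0)))   [R1 at 1.1]

p(p(s(0)))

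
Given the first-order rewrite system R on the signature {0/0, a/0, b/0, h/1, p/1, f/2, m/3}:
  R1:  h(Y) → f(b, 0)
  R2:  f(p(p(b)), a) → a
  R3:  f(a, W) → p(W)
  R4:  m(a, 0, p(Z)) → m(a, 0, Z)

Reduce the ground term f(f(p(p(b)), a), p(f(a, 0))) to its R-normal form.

p(p(p(0)))

1. f(f(p(p(b)), a), p(f(a, 0)))  →  f(a, p(f(a, 0)))   [R2 at 1]
2. f(a, p(f(a, 0)))  →  p(p(f(a, 0)))   [R3 at ε]
3. p(p(f(a, 0)))  →  p(p(p(0)))   [R3 at 1.1]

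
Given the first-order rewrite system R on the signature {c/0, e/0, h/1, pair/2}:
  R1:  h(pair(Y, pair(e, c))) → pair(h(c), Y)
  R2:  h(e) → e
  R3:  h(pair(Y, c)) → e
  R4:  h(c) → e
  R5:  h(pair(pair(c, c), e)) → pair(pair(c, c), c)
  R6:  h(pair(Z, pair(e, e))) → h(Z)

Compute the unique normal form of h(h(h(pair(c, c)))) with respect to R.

e

1. h(h(h(pair(c, c))))  →  h(h(e))   [R3 at 1.1]
2. h(h(e))  →  h(e)   [R2 at 1]
3. h(e)  →  e   [R2 at ε]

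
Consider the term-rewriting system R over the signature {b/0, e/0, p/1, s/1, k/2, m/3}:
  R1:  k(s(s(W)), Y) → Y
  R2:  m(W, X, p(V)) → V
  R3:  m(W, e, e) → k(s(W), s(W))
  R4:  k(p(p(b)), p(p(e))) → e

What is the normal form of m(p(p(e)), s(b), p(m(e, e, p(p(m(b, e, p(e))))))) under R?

1. m(p(p(e)), s(b), p(m(e, e, p(p(m(b, e, p(e)))))))  →  m(e, e, p(p(m(b, e, p(e)))))   [R2 at ε]
2. m(e, e, p(p(m(b, e, p(e)))))  →  p(m(b, e, p(e)))   [R2 at ε]
3. p(m(b, e, p(e)))  →  p(e)   [R2 at 1]

p(e)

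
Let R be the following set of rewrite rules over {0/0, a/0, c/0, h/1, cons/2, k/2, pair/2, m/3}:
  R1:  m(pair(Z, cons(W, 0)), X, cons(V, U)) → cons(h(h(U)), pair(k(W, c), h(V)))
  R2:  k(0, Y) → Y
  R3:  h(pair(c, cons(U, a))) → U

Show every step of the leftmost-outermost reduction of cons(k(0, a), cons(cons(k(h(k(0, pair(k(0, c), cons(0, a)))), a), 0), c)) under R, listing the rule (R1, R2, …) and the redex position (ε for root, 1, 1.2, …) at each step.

cons(a, cons(cons(a, 0), c))

1. cons(k(0, a), cons(cons(k(h(k(0, pair(k(0, c), cons(0, a)))), a), 0), c))  →  cons(a, cons(cons(k(h(k(0, pair(k(0, c), cons(0, a)))), a), 0), c))   [R2 at 1]
2. cons(a, cons(cons(k(h(k(0, pair(k(0, c), cons(0, a)))), a), 0), c))  →  cons(a, cons(cons(k(h(pair(k(0, c), cons(0, a))), a), 0), c))   [R2 at 2.1.1.1.1]
3. cons(a, cons(cons(k(h(pair(k(0, c), cons(0, a))), a), 0), c))  →  cons(a, cons(cons(k(h(pair(c, cons(0, a))), a), 0), c))   [R2 at 2.1.1.1.1.1]
4. cons(a, cons(cons(k(h(pair(c, cons(0, a))), a), 0), c))  →  cons(a, cons(cons(k(0, a), 0), c))   [R3 at 2.1.1.1]
5. cons(a, cons(cons(k(0, a), 0), c))  →  cons(a, cons(cons(a, 0), c))   [R2 at 2.1.1]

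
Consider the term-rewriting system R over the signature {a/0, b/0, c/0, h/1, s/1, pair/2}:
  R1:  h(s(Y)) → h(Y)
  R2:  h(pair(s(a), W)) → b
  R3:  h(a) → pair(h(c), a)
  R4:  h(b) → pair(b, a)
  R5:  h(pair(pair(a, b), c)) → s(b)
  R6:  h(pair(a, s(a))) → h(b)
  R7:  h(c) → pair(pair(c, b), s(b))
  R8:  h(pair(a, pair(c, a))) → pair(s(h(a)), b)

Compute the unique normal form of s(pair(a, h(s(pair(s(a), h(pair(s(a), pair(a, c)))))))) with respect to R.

s(pair(a, b))

1. s(pair(a, h(s(pair(s(a), h(pair(s(a), pair(a, c))))))))  →  s(pair(a, h(pair(s(a), h(pair(s(a), pair(a, c)))))))   [R1 at 1.2]
2. s(pair(a, h(pair(s(a), h(pair(s(a), pair(a, c)))))))  →  s(pair(a, b))   [R2 at 1.2]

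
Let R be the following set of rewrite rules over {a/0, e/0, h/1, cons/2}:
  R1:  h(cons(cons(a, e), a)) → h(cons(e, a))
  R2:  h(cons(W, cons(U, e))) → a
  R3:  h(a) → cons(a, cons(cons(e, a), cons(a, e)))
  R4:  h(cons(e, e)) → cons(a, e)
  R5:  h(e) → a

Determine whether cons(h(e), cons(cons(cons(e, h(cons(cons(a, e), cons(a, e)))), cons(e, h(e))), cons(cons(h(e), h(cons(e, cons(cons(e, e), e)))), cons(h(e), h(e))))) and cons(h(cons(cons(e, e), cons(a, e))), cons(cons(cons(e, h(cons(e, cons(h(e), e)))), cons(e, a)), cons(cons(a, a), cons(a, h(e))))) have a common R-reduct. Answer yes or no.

Reduce t₁ = cons(h(e), cons(cons(cons(e, h(cons(cons(a, e), cons(a, e)))), cons(e, h(e))), cons(cons(h(e), h(cons(e, cons(cons(e, e), e)))), cons(h(e), h(e))))):
1. cons(h(e), cons(cons(cons(e, h(cons(cons(a, e), cons(a, e)))), cons(e, h(e))), cons(cons(h(e), h(cons(e, cons(cons(e, e), e)))), cons(h(e), h(e)))))  →  cons(a, cons(cons(cons(e, h(cons(cons(a, e), cons(a, e)))), cons(e, h(e))), cons(cons(h(e), h(cons(e, cons(cons(e, e), e)))), cons(h(e), h(e)))))   [R5 at 1]
2. cons(a, cons(cons(cons(e, h(cons(cons(a, e), cons(a, e)))), cons(e, h(e))), cons(cons(h(e), h(cons(e, cons(cons(e, e), e)))), cons(h(e), h(e)))))  →  cons(a, cons(cons(cons(e, a), cons(e, h(e))), cons(cons(h(e), h(cons(e, cons(cons(e, e), e)))), cons(h(e), h(e)))))   [R2 at 2.1.1.2]
3. cons(a, cons(cons(cons(e, a), cons(e, h(e))), cons(cons(h(e), h(cons(e, cons(cons(e, e), e)))), cons(h(e), h(e)))))  →  cons(a, cons(cons(cons(e, a), cons(e, a)), cons(cons(h(e), h(cons(e, cons(cons(e, e), e)))), cons(h(e), h(e)))))   [R5 at 2.1.2.2]
4. cons(a, cons(cons(cons(e, a), cons(e, a)), cons(cons(h(e), h(cons(e, cons(cons(e, e), e)))), cons(h(e), h(e)))))  →  cons(a, cons(cons(cons(e, a), cons(e, a)), cons(cons(a, h(cons(e, cons(cons(e, e), e)))), cons(h(e), h(e)))))   [R5 at 2.2.1.1]
5. cons(a, cons(cons(cons(e, a), cons(e, a)), cons(cons(a, h(cons(e, cons(cons(e, e), e)))), cons(h(e), h(e)))))  →  cons(a, cons(cons(cons(e, a), cons(e, a)), cons(cons(a, a), cons(h(e), h(e)))))   [R2 at 2.2.1.2]
6. cons(a, cons(cons(cons(e, a), cons(e, a)), cons(cons(a, a), cons(h(e), h(e)))))  →  cons(a, cons(cons(cons(e, a), cons(e, a)), cons(cons(a, a), cons(a, h(e)))))   [R5 at 2.2.2.1]
7. cons(a, cons(cons(cons(e, a), cons(e, a)), cons(cons(a, a), cons(a, h(e)))))  →  cons(a, cons(cons(cons(e, a), cons(e, a)), cons(cons(a, a), cons(a, a))))   [R5 at 2.2.2.2]

Reduce t₂ = cons(h(cons(cons(e, e), cons(a, e))), cons(cons(cons(e, h(cons(e, cons(h(e), e)))), cons(e, a)), cons(cons(a, a), cons(a, h(e))))):
1. cons(h(cons(cons(e, e), cons(a, e))), cons(cons(cons(e, h(cons(e, cons(h(e), e)))), cons(e, a)), cons(cons(a, a), cons(a, h(e)))))  →  cons(a, cons(cons(cons(e, h(cons(e, cons(h(e), e)))), cons(e, a)), cons(cons(a, a), cons(a, h(e)))))   [R2 at 1]
2. cons(a, cons(cons(cons(e, h(cons(e, cons(h(e), e)))), cons(e, a)), cons(cons(a, a), cons(a, h(e)))))  →  cons(a, cons(cons(cons(e, a), cons(e, a)), cons(cons(a, a), cons(a, h(e)))))   [R2 at 2.1.1.2]
3. cons(a, cons(cons(cons(e, a), cons(e, a)), cons(cons(a, a), cons(a, h(e)))))  →  cons(a, cons(cons(cons(e, a), cons(e, a)), cons(cons(a, a), cons(a, a))))   [R5 at 2.2.2.2]

yes — NF(t₁) = cons(a, cons(cons(cons(e, a), cons(e, a)), cons(cons(a, a), cons(a, a)))), NF(t₂) = cons(a, cons(cons(cons(e, a), cons(e, a)), cons(cons(a, a), cons(a, a))))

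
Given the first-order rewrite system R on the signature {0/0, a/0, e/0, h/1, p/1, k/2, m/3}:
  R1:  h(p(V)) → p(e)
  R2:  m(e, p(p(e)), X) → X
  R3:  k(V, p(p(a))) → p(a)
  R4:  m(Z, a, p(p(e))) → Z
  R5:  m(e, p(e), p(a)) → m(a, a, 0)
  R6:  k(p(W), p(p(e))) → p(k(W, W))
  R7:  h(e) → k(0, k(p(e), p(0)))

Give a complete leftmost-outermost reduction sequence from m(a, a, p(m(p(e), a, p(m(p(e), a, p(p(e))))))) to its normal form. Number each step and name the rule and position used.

a

1. m(a, a, p(m(p(e), a, p(m(p(e), a, p(p(e)))))))  →  m(a, a, p(m(p(e), a, p(p(e)))))   [R4 at 3.1.3.1]
2. m(a, a, p(m(p(e), a, p(p(e)))))  →  m(a, a, p(p(e)))   [R4 at 3.1]
3. m(a, a, p(p(e)))  →  a   [R4 at ε]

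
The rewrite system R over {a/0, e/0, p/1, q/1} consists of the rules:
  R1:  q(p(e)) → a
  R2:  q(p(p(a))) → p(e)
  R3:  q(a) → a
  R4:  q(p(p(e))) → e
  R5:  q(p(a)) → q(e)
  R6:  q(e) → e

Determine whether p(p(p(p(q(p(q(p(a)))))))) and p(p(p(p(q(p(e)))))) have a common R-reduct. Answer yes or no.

Reduce t₁ = p(p(p(p(q(p(q(p(a)))))))):
1. p(p(p(p(q(p(q(p(a))))))))  →  p(p(p(p(q(p(q(e)))))))   [R5 at 1.1.1.1.1.1]
2. p(p(p(p(q(p(q(e)))))))  →  p(p(p(p(q(p(e))))))   [R6 at 1.1.1.1.1.1]
3. p(p(p(p(q(p(e))))))  →  p(p(p(p(a))))   [R1 at 1.1.1.1]

Reduce t₂ = p(p(p(p(q(p(e)))))):
1. p(p(p(p(q(p(e))))))  →  p(p(p(p(a))))   [R1 at 1.1.1.1]

yes — NF(t₁) = p(p(p(p(a)))), NF(t₂) = p(p(p(p(a))))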